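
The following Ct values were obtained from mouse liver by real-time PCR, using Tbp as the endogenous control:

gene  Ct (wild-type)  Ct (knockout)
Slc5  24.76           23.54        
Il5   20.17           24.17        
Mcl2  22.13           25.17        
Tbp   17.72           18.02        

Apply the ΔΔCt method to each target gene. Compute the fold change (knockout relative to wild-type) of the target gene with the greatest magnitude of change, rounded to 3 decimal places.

0.077

Slc5: ΔΔCt = (23.54−18.02) − (24.76−17.72) = 5.52 − 7.04 = -1.52; fold change = 2^1.52 = 2.868
Il5: ΔΔCt = (24.17−18.02) − (20.17−17.72) = 6.15 − 2.45 = 3.70; fold change = 2^-3.70 = 0.077
Mcl2: ΔΔCt = (25.17−18.02) − (22.13−17.72) = 7.15 − 4.41 = 2.74; fold change = 2^-2.74 = 0.150
Il5 has the largest |ΔΔCt| = 3.70.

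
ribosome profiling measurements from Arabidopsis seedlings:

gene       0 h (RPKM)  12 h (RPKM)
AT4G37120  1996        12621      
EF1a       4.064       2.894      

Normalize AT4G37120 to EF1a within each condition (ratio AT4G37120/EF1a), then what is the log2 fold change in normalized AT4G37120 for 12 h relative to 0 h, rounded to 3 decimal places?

3.150

AT4G37120/EF1a (0 h) = 1996 / 4.064 = 491.14
AT4G37120/EF1a (12 h) = 12621 / 2.894 = 4361.1
Fold change = 4361.1 / 491.14 = 8.8795
log2(8.8795) = 3.1505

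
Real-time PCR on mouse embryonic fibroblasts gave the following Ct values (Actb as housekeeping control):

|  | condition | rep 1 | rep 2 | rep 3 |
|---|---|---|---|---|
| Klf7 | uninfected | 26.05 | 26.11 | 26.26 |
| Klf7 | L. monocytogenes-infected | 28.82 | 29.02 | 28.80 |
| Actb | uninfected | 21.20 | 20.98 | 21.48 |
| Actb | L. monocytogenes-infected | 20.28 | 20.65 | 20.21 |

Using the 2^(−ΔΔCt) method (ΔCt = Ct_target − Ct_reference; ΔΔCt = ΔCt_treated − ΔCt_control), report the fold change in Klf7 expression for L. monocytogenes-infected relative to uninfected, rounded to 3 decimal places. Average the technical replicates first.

Mean Ct: Klf7 uninfected 26.140; Klf7 L. monocytogenes-infected 28.880; Actb uninfected 21.220; Actb L. monocytogenes-infected 20.380
ΔCt(uninfected) = 26.140 − 21.220 = 4.920
ΔCt(L. monocytogenes-infected) = 28.880 − 20.380 = 8.500
ΔΔCt = 8.500 − 4.920 = 3.580
Fold change = 2^(−3.580) = 0.0836

0.084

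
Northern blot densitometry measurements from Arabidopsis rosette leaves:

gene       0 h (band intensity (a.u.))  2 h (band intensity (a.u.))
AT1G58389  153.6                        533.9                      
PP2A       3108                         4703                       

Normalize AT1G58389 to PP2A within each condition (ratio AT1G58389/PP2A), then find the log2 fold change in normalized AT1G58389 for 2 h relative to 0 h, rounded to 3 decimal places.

1.200

AT1G58389/PP2A (0 h) = 153.6 / 3108 = 0.049421
AT1G58389/PP2A (2 h) = 533.9 / 4703 = 0.11352
Fold change = 0.11352 / 0.049421 = 2.2971
log2(2.2971) = 1.1998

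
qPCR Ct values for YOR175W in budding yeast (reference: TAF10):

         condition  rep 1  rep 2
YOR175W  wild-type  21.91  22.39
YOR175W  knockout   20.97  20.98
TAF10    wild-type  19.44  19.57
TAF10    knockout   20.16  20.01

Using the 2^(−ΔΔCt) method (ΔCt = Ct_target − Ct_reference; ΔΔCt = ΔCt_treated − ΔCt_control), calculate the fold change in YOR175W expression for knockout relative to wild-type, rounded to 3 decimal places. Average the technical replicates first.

Mean Ct: YOR175W wild-type 22.150; YOR175W knockout 20.975; TAF10 wild-type 19.505; TAF10 knockout 20.085
ΔCt(wild-type) = 22.150 − 19.505 = 2.645
ΔCt(knockout) = 20.975 − 20.085 = 0.890
ΔΔCt = 0.890 − 2.645 = -1.755
Fold change = 2^(−(-1.755)) = 2^1.755 = 3.3753

3.375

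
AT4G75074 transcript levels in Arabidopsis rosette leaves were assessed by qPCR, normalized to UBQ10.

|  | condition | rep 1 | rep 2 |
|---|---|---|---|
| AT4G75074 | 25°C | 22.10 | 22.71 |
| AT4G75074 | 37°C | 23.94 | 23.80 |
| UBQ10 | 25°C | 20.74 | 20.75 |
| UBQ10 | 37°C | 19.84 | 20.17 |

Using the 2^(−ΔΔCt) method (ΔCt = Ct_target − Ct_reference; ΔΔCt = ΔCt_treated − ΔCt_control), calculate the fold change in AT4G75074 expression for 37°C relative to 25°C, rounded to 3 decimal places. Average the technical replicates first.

0.217

Mean Ct: AT4G75074 25°C 22.405; AT4G75074 37°C 23.870; UBQ10 25°C 20.745; UBQ10 37°C 20.005
ΔCt(25°C) = 22.405 − 20.745 = 1.660
ΔCt(37°C) = 23.870 − 20.005 = 3.865
ΔΔCt = 3.865 − 1.660 = 2.205
Fold change = 2^(−2.205) = 0.2169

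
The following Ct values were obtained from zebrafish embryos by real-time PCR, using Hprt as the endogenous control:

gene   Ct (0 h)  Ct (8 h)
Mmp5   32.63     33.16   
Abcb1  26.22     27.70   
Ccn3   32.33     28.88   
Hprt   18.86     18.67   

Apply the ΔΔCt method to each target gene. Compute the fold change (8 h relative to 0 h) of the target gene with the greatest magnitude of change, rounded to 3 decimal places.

Mmp5: ΔΔCt = (33.16−18.67) − (32.63−18.86) = 14.49 − 13.77 = 0.72; fold change = 2^-0.72 = 0.607
Abcb1: ΔΔCt = (27.70−18.67) − (26.22−18.86) = 9.03 − 7.36 = 1.67; fold change = 2^-1.67 = 0.314
Ccn3: ΔΔCt = (28.88−18.67) − (32.33−18.86) = 10.21 − 13.47 = -3.26; fold change = 2^3.26 = 9.580
Ccn3 has the largest |ΔΔCt| = 3.26.

9.580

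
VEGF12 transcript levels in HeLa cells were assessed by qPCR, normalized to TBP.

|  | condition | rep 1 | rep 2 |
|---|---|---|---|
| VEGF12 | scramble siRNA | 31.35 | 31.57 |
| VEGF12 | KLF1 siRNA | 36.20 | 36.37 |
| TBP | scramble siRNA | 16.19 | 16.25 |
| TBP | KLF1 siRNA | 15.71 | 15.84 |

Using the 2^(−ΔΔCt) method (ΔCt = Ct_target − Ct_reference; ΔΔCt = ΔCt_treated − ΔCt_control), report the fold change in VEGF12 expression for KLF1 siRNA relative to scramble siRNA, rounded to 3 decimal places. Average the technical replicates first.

Mean Ct: VEGF12 scramble siRNA 31.460; VEGF12 KLF1 siRNA 36.285; TBP scramble siRNA 16.220; TBP KLF1 siRNA 15.775
ΔCt(scramble siRNA) = 31.460 − 16.220 = 15.240
ΔCt(KLF1 siRNA) = 36.285 − 15.775 = 20.510
ΔΔCt = 20.510 − 15.240 = 5.270
Fold change = 2^(−5.270) = 0.0259

0.026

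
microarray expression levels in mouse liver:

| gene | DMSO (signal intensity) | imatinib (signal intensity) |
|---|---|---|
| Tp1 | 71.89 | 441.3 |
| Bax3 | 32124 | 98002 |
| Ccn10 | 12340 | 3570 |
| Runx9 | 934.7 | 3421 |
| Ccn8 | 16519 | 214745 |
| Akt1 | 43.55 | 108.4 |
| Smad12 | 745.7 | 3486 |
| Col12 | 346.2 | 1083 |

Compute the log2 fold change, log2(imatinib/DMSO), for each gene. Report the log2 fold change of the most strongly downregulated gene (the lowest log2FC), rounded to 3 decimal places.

-1.789

log2(441.3/71.89) = 2.618  (Tp1)
log2(98002/32124) = 1.609  (Bax3)
log2(3570/12340) = -1.789  (Ccn10)
log2(3421/934.7) = 1.872  (Runx9)
log2(214745/16519) = 3.700  (Ccn8)
log2(108.4/43.55) = 1.316  (Akt1)
log2(3486/745.7) = 2.225  (Smad12)
log2(1083/346.2) = 1.645  (Col12)
Ccn10 is most strongly downregulated.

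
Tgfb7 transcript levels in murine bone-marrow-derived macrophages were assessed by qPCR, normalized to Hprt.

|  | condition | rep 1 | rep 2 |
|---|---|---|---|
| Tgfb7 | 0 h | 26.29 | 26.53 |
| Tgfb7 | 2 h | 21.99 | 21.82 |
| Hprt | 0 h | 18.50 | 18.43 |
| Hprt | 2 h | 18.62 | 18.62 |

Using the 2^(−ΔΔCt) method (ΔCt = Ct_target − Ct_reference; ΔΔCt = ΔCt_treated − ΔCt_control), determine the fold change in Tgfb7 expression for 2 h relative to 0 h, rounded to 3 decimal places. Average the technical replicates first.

25.281

Mean Ct: Tgfb7 0 h 26.410; Tgfb7 2 h 21.905; Hprt 0 h 18.465; Hprt 2 h 18.620
ΔCt(0 h) = 26.410 − 18.465 = 7.945
ΔCt(2 h) = 21.905 − 18.620 = 3.285
ΔΔCt = 3.285 − 7.945 = -4.660
Fold change = 2^(−(-4.660)) = 2^4.660 = 25.2813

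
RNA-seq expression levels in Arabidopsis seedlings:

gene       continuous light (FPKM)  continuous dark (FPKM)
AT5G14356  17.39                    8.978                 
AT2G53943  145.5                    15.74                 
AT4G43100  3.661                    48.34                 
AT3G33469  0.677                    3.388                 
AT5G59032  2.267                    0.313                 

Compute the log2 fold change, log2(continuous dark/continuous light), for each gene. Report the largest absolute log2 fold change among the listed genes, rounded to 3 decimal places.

log2(8.978/17.39) = -0.954  (AT5G14356)
log2(15.74/145.5) = -3.209  (AT2G53943)
log2(48.34/3.661) = 3.723  (AT4G43100)
log2(3.388/0.677) = 2.323  (AT3G33469)
log2(0.313/2.267) = -2.857  (AT5G59032)
The largest magnitude belongs to AT4G43100.

3.723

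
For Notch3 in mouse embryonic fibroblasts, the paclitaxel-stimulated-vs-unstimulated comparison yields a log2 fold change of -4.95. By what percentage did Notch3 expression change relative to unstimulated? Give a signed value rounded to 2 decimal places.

-96.76%

Fold change = 2^(-4.95) = 0.0324
Percent change = (FC − 1) × 100% = (0.0324 − 1) × 100 = -96.76%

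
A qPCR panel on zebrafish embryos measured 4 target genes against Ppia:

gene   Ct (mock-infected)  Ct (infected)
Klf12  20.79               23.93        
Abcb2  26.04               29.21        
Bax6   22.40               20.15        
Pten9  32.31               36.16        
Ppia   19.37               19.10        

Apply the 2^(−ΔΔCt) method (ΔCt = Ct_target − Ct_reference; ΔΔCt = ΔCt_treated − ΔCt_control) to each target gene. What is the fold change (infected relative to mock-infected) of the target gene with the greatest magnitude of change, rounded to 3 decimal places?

0.058

Klf12: ΔΔCt = (23.93−19.10) − (20.79−19.37) = 4.83 − 1.42 = 3.41; fold change = 2^-3.41 = 0.094
Abcb2: ΔΔCt = (29.21−19.10) − (26.04−19.37) = 10.11 − 6.67 = 3.44; fold change = 2^-3.44 = 0.092
Bax6: ΔΔCt = (20.15−19.10) − (22.40−19.37) = 1.05 − 3.03 = -1.98; fold change = 2^1.98 = 3.945
Pten9: ΔΔCt = (36.16−19.10) − (32.31−19.37) = 17.06 − 12.94 = 4.12; fold change = 2^-4.12 = 0.058
Pten9 has the largest |ΔΔCt| = 4.12.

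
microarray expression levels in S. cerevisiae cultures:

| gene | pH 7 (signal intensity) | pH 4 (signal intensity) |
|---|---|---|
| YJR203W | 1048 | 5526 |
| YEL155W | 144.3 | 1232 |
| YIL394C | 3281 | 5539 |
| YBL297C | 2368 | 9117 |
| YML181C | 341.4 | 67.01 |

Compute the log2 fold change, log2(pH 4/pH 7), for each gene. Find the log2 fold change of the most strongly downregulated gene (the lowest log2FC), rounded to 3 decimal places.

-2.349

log2(5526/1048) = 2.399  (YJR203W)
log2(1232/144.3) = 3.094  (YEL155W)
log2(5539/3281) = 0.755  (YIL394C)
log2(9117/2368) = 1.945  (YBL297C)
log2(67.01/341.4) = -2.349  (YML181C)
YML181C is most strongly downregulated.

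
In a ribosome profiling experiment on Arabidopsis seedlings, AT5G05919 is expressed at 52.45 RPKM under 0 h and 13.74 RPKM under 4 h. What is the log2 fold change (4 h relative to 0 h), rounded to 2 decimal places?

-1.93

Fold change = 13.74 / 52.45 = 0.2620
log2(0.2620) = -1.933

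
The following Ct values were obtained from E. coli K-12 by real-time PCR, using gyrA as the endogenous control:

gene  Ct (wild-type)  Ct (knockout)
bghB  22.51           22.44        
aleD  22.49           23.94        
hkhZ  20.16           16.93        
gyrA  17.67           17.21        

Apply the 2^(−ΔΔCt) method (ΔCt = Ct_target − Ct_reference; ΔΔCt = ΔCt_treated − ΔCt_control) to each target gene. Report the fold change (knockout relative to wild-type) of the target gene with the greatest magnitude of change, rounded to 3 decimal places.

6.821

bghB: ΔΔCt = (22.44−17.21) − (22.51−17.67) = 5.23 − 4.84 = 0.39; fold change = 2^-0.39 = 0.763
aleD: ΔΔCt = (23.94−17.21) − (22.49−17.67) = 6.73 − 4.82 = 1.91; fold change = 2^-1.91 = 0.266
hkhZ: ΔΔCt = (16.93−17.21) − (20.16−17.67) = -0.28 − 2.49 = -2.77; fold change = 2^2.77 = 6.821
hkhZ has the largest |ΔΔCt| = 2.77.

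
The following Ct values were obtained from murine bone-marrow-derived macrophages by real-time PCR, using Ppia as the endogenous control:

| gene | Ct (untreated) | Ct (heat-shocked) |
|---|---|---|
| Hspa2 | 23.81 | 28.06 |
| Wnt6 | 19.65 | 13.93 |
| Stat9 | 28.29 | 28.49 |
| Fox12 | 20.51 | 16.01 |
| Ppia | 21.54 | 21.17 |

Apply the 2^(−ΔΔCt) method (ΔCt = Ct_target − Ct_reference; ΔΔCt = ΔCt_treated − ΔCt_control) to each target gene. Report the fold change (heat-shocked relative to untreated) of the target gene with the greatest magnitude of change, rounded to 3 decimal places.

Hspa2: ΔΔCt = (28.06−21.17) − (23.81−21.54) = 6.89 − 2.27 = 4.62; fold change = 2^-4.62 = 0.041
Wnt6: ΔΔCt = (13.93−21.17) − (19.65−21.54) = -7.24 − (-1.89) = -5.35; fold change = 2^5.35 = 40.786
Stat9: ΔΔCt = (28.49−21.17) − (28.29−21.54) = 7.32 − 6.75 = 0.57; fold change = 2^-0.57 = 0.674
Fox12: ΔΔCt = (16.01−21.17) − (20.51−21.54) = -5.16 − (-1.03) = -4.13; fold change = 2^4.13 = 17.509
Wnt6 has the largest |ΔΔCt| = 5.35.

40.786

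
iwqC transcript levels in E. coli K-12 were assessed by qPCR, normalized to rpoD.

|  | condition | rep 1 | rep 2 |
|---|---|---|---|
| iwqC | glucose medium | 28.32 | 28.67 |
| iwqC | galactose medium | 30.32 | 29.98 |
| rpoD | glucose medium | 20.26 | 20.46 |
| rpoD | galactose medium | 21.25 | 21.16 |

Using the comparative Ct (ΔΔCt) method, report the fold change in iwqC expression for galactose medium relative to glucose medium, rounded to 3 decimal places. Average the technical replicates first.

0.570

Mean Ct: iwqC glucose medium 28.495; iwqC galactose medium 30.150; rpoD glucose medium 20.360; rpoD galactose medium 21.205
ΔCt(glucose medium) = 28.495 − 20.360 = 8.135
ΔCt(galactose medium) = 30.150 − 21.205 = 8.945
ΔΔCt = 8.945 − 8.135 = 0.810
Fold change = 2^(−0.810) = 0.5704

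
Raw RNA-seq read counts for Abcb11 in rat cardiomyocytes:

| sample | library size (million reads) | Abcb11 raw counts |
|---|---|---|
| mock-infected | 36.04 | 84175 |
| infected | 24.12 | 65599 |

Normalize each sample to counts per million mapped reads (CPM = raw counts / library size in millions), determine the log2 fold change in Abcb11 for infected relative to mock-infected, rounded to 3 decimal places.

0.220

CPM(mock-infected) = 84175 / 36.04 = 2335.5993
CPM(infected) = 65599 / 24.12 = 2719.6932
Fold change = 2719.6932 / 2335.5993 = 1.16445
log2(1.16445) = 0.2197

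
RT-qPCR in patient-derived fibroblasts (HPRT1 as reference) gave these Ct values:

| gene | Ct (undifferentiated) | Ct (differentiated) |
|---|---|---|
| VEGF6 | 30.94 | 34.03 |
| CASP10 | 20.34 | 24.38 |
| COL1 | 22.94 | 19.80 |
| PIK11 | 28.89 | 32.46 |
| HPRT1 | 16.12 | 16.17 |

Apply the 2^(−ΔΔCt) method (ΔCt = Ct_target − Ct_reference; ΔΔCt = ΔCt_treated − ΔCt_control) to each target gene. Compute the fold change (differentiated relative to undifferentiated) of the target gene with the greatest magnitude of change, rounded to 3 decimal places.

VEGF6: ΔΔCt = (34.03−16.17) − (30.94−16.12) = 17.86 − 14.82 = 3.04; fold change = 2^-3.04 = 0.122
CASP10: ΔΔCt = (24.38−16.17) − (20.34−16.12) = 8.21 − 4.22 = 3.99; fold change = 2^-3.99 = 0.063
COL1: ΔΔCt = (19.80−16.17) − (22.94−16.12) = 3.63 − 6.82 = -3.19; fold change = 2^3.19 = 9.126
PIK11: ΔΔCt = (32.46−16.17) − (28.89−16.12) = 16.29 − 12.77 = 3.52; fold change = 2^-3.52 = 0.087
CASP10 has the largest |ΔΔCt| = 3.99.

0.063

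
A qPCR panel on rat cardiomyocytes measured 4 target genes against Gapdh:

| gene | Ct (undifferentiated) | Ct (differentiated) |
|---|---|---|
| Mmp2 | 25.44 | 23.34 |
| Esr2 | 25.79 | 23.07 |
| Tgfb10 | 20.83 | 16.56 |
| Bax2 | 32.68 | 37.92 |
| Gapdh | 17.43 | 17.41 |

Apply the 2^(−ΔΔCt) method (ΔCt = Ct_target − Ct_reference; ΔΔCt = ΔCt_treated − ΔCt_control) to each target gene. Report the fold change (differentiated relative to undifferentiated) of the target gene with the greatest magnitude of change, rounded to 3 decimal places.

0.026

Mmp2: ΔΔCt = (23.34−17.41) − (25.44−17.43) = 5.93 − 8.01 = -2.08; fold change = 2^2.08 = 4.228
Esr2: ΔΔCt = (23.07−17.41) − (25.79−17.43) = 5.66 − 8.36 = -2.70; fold change = 2^2.70 = 6.498
Tgfb10: ΔΔCt = (16.56−17.41) − (20.83−17.43) = -0.85 − 3.40 = -4.25; fold change = 2^4.25 = 19.027
Bax2: ΔΔCt = (37.92−17.41) − (32.68−17.43) = 20.51 − 15.25 = 5.26; fold change = 2^-5.26 = 0.026
Bax2 has the largest |ΔΔCt| = 5.26.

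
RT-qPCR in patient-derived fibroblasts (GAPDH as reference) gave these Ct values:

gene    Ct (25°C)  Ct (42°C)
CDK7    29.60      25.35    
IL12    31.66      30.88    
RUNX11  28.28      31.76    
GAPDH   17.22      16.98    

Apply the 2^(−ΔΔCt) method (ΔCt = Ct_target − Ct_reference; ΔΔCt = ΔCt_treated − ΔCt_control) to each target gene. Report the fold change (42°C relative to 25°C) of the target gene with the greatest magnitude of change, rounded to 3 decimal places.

16.111

CDK7: ΔΔCt = (25.35−16.98) − (29.60−17.22) = 8.37 − 12.38 = -4.01; fold change = 2^4.01 = 16.111
IL12: ΔΔCt = (30.88−16.98) − (31.66−17.22) = 13.90 − 14.44 = -0.54; fold change = 2^0.54 = 1.454
RUNX11: ΔΔCt = (31.76−16.98) − (28.28−17.22) = 14.78 − 11.06 = 3.72; fold change = 2^-3.72 = 0.076
CDK7 has the largest |ΔΔCt| = 4.01.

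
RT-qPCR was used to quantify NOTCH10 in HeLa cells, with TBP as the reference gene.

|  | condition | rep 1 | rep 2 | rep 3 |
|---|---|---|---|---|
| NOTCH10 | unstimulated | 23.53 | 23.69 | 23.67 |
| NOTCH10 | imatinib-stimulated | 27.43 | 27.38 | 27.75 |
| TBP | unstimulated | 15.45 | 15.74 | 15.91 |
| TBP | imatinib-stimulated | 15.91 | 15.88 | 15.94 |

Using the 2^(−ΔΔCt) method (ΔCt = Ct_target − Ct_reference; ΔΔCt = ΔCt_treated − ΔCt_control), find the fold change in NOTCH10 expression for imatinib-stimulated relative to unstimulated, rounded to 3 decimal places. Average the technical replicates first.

0.078

Mean Ct: NOTCH10 unstimulated 23.630; NOTCH10 imatinib-stimulated 27.520; TBP unstimulated 15.700; TBP imatinib-stimulated 15.910
ΔCt(unstimulated) = 23.630 − 15.700 = 7.930
ΔCt(imatinib-stimulated) = 27.520 − 15.910 = 11.610
ΔΔCt = 11.610 − 7.930 = 3.680
Fold change = 2^(−3.680) = 0.0780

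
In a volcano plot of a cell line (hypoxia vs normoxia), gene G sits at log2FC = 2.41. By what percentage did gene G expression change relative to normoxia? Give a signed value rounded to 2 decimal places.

431.47%

Fold change = 2^(2.41) = 5.3147
Percent change = (FC − 1) × 100% = (5.3147 − 1) × 100 = 431.47%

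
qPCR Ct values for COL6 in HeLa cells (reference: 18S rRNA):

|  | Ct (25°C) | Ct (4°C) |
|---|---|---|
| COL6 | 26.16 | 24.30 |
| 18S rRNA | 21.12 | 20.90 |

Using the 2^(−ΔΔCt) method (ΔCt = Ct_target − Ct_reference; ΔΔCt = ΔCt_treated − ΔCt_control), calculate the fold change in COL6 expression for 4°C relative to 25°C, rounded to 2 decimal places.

ΔCt(25°C) = 26.160 − 21.120 = 5.040
ΔCt(4°C) = 24.300 − 20.900 = 3.400
ΔΔCt = 3.400 − 5.040 = -1.640
Fold change = 2^(−(-1.640)) = 2^1.640 = 3.117

3.12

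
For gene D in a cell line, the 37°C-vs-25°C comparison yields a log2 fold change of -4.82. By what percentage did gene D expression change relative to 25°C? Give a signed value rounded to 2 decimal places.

Fold change = 2^(-4.82) = 0.0354
Percent change = (FC − 1) × 100% = (0.0354 − 1) × 100 = -96.46%

-96.46%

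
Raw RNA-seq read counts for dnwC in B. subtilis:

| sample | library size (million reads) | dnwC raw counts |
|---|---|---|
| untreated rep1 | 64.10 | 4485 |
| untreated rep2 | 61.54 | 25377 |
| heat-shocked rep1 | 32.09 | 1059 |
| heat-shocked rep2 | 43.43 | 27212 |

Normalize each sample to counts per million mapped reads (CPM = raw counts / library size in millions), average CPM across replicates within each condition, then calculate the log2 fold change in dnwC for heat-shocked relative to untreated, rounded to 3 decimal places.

CPM(untreated rep1) = 4485 / 64.10 = 69.9688
CPM(untreated rep2) = 25377 / 61.54 = 412.3659
CPM(heat-shocked rep1) = 1059 / 32.09 = 33.0009
CPM(heat-shocked rep2) = 27212 / 43.43 = 626.5715
mean CPM(untreated) = 241.1674; mean CPM(heat-shocked) = 329.7862
Fold change = 329.7862 / 241.1674 = 1.36746
log2(1.36746) = 0.4515

0.451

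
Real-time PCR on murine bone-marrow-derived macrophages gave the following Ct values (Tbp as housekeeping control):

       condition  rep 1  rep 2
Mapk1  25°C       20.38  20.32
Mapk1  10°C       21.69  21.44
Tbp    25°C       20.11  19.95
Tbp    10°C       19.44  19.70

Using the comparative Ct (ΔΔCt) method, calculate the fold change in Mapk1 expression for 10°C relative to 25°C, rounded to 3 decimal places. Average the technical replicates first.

Mean Ct: Mapk1 25°C 20.350; Mapk1 10°C 21.565; Tbp 25°C 20.030; Tbp 10°C 19.570
ΔCt(25°C) = 20.350 − 20.030 = 0.320
ΔCt(10°C) = 21.565 − 19.570 = 1.995
ΔΔCt = 1.995 − 0.320 = 1.675
Fold change = 2^(−1.675) = 0.3132

0.313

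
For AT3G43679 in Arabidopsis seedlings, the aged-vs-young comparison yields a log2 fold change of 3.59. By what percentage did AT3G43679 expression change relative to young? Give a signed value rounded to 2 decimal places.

1104.20%

Fold change = 2^(3.59) = 12.0420
Percent change = (FC − 1) × 100% = (12.0420 − 1) × 100 = 1104.20%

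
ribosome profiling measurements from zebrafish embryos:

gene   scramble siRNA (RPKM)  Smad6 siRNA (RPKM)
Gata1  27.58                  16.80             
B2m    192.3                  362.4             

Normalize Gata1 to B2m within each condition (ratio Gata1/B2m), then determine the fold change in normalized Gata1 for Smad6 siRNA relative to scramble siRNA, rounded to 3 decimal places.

0.323

Gata1/B2m (scramble siRNA) = 27.58 / 192.3 = 0.14342
Gata1/B2m (Smad6 siRNA) = 16.80 / 362.4 = 0.046358
Fold change = 0.046358 / 0.14342 = 0.3232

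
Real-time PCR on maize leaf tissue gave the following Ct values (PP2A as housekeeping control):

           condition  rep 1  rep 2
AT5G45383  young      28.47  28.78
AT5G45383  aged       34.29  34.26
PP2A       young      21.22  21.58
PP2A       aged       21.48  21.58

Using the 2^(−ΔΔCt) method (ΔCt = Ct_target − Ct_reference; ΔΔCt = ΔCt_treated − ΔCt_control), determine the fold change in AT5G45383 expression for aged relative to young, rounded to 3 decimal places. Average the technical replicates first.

Mean Ct: AT5G45383 young 28.625; AT5G45383 aged 34.275; PP2A young 21.400; PP2A aged 21.530
ΔCt(young) = 28.625 − 21.400 = 7.225
ΔCt(aged) = 34.275 − 21.530 = 12.745
ΔΔCt = 12.745 − 7.225 = 5.520
Fold change = 2^(−5.520) = 0.0218

0.022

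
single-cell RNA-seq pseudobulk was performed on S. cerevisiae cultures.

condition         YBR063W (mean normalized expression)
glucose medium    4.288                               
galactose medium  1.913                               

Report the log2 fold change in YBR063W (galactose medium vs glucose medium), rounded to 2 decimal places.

-1.16

Fold change = 1.913 / 4.288 = 0.4461
log2(0.4461) = -1.164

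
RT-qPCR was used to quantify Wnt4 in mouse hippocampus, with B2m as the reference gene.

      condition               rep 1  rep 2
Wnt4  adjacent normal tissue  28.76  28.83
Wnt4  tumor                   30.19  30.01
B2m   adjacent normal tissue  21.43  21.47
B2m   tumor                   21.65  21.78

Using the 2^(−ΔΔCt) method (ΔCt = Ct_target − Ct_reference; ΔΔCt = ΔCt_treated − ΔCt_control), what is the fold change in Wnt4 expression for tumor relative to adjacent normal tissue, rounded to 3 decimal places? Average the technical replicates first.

Mean Ct: Wnt4 adjacent normal tissue 28.795; Wnt4 tumor 30.100; B2m adjacent normal tissue 21.450; B2m tumor 21.715
ΔCt(adjacent normal tissue) = 28.795 − 21.450 = 7.345
ΔCt(tumor) = 30.100 − 21.715 = 8.385
ΔΔCt = 8.385 − 7.345 = 1.040
Fold change = 2^(−1.040) = 0.4863

0.486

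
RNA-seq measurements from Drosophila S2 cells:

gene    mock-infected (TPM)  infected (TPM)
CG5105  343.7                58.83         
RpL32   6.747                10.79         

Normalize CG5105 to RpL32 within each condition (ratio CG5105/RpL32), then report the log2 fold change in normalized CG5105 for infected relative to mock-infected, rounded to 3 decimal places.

CG5105/RpL32 (mock-infected) = 343.7 / 6.747 = 50.941
CG5105/RpL32 (infected) = 58.83 / 10.79 = 5.4523
Fold change = 5.4523 / 50.941 = 0.1070
log2(0.1070) = -3.2239

-3.224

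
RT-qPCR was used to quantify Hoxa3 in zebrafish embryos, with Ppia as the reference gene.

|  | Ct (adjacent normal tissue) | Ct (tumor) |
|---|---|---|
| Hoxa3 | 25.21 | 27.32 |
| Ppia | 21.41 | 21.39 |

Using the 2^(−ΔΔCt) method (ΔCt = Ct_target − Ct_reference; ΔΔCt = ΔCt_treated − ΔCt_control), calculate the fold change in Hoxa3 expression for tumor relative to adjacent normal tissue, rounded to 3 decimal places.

0.228

ΔCt(adjacent normal tissue) = 25.210 − 21.410 = 3.800
ΔCt(tumor) = 27.320 − 21.390 = 5.930
ΔΔCt = 5.930 − 3.800 = 2.130
Fold change = 2^(−2.130) = 0.2285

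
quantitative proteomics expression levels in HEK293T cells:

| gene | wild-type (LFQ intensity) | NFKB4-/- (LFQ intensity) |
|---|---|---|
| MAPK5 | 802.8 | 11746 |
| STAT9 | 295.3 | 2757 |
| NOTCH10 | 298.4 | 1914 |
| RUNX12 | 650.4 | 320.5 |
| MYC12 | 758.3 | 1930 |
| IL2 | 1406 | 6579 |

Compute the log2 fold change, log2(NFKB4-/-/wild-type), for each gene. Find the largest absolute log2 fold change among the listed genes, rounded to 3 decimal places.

3.871

log2(11746/802.8) = 3.871  (MAPK5)
log2(2757/295.3) = 3.223  (STAT9)
log2(1914/298.4) = 2.681  (NOTCH10)
log2(320.5/650.4) = -1.021  (RUNX12)
log2(1930/758.3) = 1.348  (MYC12)
log2(6579/1406) = 2.226  (IL2)
The largest magnitude belongs to MAPK5.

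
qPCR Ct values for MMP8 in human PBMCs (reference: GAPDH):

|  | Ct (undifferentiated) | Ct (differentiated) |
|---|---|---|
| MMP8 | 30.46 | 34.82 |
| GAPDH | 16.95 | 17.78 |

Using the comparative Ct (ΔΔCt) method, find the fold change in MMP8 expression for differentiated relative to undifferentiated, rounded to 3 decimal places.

ΔCt(undifferentiated) = 30.460 − 16.950 = 13.510
ΔCt(differentiated) = 34.820 − 17.780 = 17.040
ΔΔCt = 17.040 − 13.510 = 3.530
Fold change = 2^(−3.530) = 0.0866

0.087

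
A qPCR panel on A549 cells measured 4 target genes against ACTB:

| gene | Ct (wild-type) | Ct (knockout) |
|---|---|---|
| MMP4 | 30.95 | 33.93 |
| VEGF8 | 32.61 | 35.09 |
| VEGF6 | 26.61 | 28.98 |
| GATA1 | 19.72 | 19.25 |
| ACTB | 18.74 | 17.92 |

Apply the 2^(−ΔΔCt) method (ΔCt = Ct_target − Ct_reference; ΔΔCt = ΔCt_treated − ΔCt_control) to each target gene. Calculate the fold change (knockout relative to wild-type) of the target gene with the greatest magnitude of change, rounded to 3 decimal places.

0.072

MMP4: ΔΔCt = (33.93−17.92) − (30.95−18.74) = 16.01 − 12.21 = 3.80; fold change = 2^-3.80 = 0.072
VEGF8: ΔΔCt = (35.09−17.92) − (32.61−18.74) = 17.17 − 13.87 = 3.30; fold change = 2^-3.30 = 0.102
VEGF6: ΔΔCt = (28.98−17.92) − (26.61−18.74) = 11.06 − 7.87 = 3.19; fold change = 2^-3.19 = 0.110
GATA1: ΔΔCt = (19.25−17.92) − (19.72−18.74) = 1.33 − 0.98 = 0.35; fold change = 2^-0.35 = 0.785
MMP4 has the largest |ΔΔCt| = 3.80.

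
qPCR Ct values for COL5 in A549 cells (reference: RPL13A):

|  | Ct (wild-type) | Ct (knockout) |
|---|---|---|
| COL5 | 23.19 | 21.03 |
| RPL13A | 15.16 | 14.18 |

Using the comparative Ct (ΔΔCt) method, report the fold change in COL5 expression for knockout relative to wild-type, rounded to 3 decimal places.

2.266

ΔCt(wild-type) = 23.190 − 15.160 = 8.030
ΔCt(knockout) = 21.030 − 14.180 = 6.850
ΔΔCt = 6.850 − 8.030 = -1.180
Fold change = 2^(−(-1.180)) = 2^1.180 = 2.2658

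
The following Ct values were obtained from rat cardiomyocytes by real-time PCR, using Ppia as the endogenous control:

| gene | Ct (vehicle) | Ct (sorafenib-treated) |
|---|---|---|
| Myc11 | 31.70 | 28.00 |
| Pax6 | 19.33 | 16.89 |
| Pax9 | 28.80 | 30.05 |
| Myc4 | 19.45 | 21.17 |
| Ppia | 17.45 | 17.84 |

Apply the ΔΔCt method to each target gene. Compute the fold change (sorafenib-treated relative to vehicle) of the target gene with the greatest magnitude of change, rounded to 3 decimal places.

17.030

Myc11: ΔΔCt = (28.00−17.84) − (31.70−17.45) = 10.16 − 14.25 = -4.09; fold change = 2^4.09 = 17.030
Pax6: ΔΔCt = (16.89−17.84) − (19.33−17.45) = -0.95 − 1.88 = -2.83; fold change = 2^2.83 = 7.111
Pax9: ΔΔCt = (30.05−17.84) − (28.80−17.45) = 12.21 − 11.35 = 0.86; fold change = 2^-0.86 = 0.551
Myc4: ΔΔCt = (21.17−17.84) − (19.45−17.45) = 3.33 − 2.00 = 1.33; fold change = 2^-1.33 = 0.398
Myc11 has the largest |ΔΔCt| = 4.09.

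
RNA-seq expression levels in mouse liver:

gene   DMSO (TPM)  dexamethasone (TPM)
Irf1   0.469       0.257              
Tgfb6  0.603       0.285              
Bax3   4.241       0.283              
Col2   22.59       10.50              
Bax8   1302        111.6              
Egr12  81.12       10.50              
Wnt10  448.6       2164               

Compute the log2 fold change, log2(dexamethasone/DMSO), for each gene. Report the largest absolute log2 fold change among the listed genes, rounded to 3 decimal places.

3.906

log2(0.257/0.469) = -0.868  (Irf1)
log2(0.285/0.603) = -1.081  (Tgfb6)
log2(0.283/4.241) = -3.906  (Bax3)
log2(10.50/22.59) = -1.105  (Col2)
log2(111.6/1302) = -3.544  (Bax8)
log2(10.50/81.12) = -2.950  (Egr12)
log2(2164/448.6) = 2.270  (Wnt10)
The largest magnitude belongs to Bax3.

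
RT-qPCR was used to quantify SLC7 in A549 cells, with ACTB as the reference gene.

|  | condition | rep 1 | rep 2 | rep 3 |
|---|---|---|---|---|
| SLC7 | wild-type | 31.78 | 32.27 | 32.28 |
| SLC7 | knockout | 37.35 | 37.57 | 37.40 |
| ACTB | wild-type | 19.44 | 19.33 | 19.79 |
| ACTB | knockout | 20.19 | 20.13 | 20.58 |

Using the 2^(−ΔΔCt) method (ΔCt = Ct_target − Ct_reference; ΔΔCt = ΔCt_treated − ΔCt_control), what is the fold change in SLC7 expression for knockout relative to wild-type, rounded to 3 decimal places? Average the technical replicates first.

0.043

Mean Ct: SLC7 wild-type 32.110; SLC7 knockout 37.440; ACTB wild-type 19.520; ACTB knockout 20.300
ΔCt(wild-type) = 32.110 − 19.520 = 12.590
ΔCt(knockout) = 37.440 − 20.300 = 17.140
ΔΔCt = 17.140 − 12.590 = 4.550
Fold change = 2^(−4.550) = 0.0427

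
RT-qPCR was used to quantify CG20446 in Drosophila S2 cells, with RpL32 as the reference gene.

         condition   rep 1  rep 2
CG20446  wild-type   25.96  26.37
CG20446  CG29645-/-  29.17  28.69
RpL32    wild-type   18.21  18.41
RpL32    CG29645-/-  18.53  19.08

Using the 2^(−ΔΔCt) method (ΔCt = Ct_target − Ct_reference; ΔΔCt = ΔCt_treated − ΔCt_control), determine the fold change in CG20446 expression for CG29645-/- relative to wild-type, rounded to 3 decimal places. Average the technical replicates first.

0.207

Mean Ct: CG20446 wild-type 26.165; CG20446 CG29645-/- 28.930; RpL32 wild-type 18.310; RpL32 CG29645-/- 18.805
ΔCt(wild-type) = 26.165 − 18.310 = 7.855
ΔCt(CG29645-/-) = 28.930 − 18.805 = 10.125
ΔΔCt = 10.125 − 7.855 = 2.270
Fold change = 2^(−2.270) = 0.2073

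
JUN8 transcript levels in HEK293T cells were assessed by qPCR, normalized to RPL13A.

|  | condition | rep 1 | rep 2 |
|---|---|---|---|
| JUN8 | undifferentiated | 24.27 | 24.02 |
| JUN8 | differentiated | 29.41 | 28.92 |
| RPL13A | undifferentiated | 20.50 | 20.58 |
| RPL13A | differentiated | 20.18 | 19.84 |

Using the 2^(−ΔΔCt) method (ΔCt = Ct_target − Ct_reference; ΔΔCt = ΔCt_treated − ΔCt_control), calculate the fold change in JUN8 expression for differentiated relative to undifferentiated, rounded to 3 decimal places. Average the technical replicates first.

Mean Ct: JUN8 undifferentiated 24.145; JUN8 differentiated 29.165; RPL13A undifferentiated 20.540; RPL13A differentiated 20.010
ΔCt(undifferentiated) = 24.145 − 20.540 = 3.605
ΔCt(differentiated) = 29.165 − 20.010 = 9.155
ΔΔCt = 9.155 − 3.605 = 5.550
Fold change = 2^(−5.550) = 0.0213

0.021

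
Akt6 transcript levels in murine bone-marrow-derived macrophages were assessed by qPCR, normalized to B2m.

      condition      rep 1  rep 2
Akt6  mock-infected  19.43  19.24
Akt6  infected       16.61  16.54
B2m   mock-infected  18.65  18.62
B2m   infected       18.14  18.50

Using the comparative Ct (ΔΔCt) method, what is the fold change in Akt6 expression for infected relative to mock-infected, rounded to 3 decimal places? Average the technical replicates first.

5.445

Mean Ct: Akt6 mock-infected 19.335; Akt6 infected 16.575; B2m mock-infected 18.635; B2m infected 18.320
ΔCt(mock-infected) = 19.335 − 18.635 = 0.700
ΔCt(infected) = 16.575 − 18.320 = -1.745
ΔΔCt = -1.745 − 0.700 = -2.445
Fold change = 2^(−(-2.445)) = 2^2.445 = 5.4453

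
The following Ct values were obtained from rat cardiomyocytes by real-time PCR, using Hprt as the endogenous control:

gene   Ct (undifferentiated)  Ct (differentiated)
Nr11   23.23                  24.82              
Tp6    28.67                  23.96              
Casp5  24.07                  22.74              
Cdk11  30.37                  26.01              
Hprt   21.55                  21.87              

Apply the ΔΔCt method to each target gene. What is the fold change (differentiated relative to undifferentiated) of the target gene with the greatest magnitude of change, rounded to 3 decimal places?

Nr11: ΔΔCt = (24.82−21.87) − (23.23−21.55) = 2.95 − 1.68 = 1.27; fold change = 2^-1.27 = 0.415
Tp6: ΔΔCt = (23.96−21.87) − (28.67−21.55) = 2.09 − 7.12 = -5.03; fold change = 2^5.03 = 32.672
Casp5: ΔΔCt = (22.74−21.87) − (24.07−21.55) = 0.87 − 2.52 = -1.65; fold change = 2^1.65 = 3.138
Cdk11: ΔΔCt = (26.01−21.87) − (30.37−21.55) = 4.14 − 8.82 = -4.68; fold change = 2^4.68 = 25.634
Tp6 has the largest |ΔΔCt| = 5.03.

32.672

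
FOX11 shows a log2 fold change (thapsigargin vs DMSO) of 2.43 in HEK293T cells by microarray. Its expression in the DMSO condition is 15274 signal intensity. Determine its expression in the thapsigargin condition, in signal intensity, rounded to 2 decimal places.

Fold change = 2^(2.43) = 5.3889
thapsigargin expression = 15274 × 5.3889 = 82310.58

82310.58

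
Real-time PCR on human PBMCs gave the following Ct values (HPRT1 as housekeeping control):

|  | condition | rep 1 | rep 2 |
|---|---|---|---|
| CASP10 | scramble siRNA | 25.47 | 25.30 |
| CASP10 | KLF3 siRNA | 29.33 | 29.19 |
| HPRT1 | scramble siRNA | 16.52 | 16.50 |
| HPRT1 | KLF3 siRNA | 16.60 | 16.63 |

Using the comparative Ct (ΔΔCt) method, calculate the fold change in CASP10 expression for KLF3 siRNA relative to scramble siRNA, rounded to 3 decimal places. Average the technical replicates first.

Mean Ct: CASP10 scramble siRNA 25.385; CASP10 KLF3 siRNA 29.260; HPRT1 scramble siRNA 16.510; HPRT1 KLF3 siRNA 16.615
ΔCt(scramble siRNA) = 25.385 − 16.510 = 8.875
ΔCt(KLF3 siRNA) = 29.260 − 16.615 = 12.645
ΔΔCt = 12.645 − 8.875 = 3.770
Fold change = 2^(−3.770) = 0.0733

0.073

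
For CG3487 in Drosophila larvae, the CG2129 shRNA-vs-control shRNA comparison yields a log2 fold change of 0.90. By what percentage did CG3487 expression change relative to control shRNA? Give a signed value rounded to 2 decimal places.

86.61%

Fold change = 2^(0.90) = 1.8661
Percent change = (FC − 1) × 100% = (1.8661 − 1) × 100 = 86.61%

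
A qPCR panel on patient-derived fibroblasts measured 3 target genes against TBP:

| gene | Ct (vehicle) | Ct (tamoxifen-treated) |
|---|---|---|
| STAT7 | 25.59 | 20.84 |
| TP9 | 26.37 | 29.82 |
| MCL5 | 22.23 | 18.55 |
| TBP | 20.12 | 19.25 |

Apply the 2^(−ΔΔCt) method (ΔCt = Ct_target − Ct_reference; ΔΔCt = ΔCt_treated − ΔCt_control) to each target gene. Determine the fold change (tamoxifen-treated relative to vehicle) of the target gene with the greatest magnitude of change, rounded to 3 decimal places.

STAT7: ΔΔCt = (20.84−19.25) − (25.59−20.12) = 1.59 − 5.47 = -3.88; fold change = 2^3.88 = 14.723
TP9: ΔΔCt = (29.82−19.25) − (26.37−20.12) = 10.57 − 6.25 = 4.32; fold change = 2^-4.32 = 0.050
MCL5: ΔΔCt = (18.55−19.25) − (22.23−20.12) = -0.70 − 2.11 = -2.81; fold change = 2^2.81 = 7.013
TP9 has the largest |ΔΔCt| = 4.32.

0.050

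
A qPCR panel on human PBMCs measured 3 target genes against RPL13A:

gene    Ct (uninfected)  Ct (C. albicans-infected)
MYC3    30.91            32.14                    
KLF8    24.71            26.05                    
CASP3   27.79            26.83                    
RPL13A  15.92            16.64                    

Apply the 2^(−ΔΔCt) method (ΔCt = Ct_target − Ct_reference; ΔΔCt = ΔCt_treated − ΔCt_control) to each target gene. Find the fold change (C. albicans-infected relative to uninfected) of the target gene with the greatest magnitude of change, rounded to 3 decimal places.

MYC3: ΔΔCt = (32.14−16.64) − (30.91−15.92) = 15.50 − 14.99 = 0.51; fold change = 2^-0.51 = 0.702
KLF8: ΔΔCt = (26.05−16.64) − (24.71−15.92) = 9.41 − 8.79 = 0.62; fold change = 2^-0.62 = 0.651
CASP3: ΔΔCt = (26.83−16.64) − (27.79−15.92) = 10.19 − 11.87 = -1.68; fold change = 2^1.68 = 3.204
CASP3 has the largest |ΔΔCt| = 1.68.

3.204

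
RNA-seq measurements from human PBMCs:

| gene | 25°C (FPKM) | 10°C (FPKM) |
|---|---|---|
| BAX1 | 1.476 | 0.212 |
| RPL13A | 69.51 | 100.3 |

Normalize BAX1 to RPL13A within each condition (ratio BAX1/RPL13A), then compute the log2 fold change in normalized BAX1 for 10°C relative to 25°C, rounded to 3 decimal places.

-3.329

BAX1/RPL13A (25°C) = 1.476 / 69.51 = 0.021234
BAX1/RPL13A (10°C) = 0.212 / 100.3 = 0.0021137
Fold change = 0.0021137 / 0.021234 = 0.0995
log2(0.0995) = -3.3286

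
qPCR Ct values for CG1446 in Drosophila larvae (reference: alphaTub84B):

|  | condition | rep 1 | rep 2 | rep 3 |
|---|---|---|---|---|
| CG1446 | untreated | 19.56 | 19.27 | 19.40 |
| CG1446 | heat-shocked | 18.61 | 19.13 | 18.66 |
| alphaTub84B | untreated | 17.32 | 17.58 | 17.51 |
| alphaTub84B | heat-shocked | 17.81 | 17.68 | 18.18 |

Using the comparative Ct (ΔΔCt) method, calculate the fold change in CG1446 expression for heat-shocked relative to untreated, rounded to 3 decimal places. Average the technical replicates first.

Mean Ct: CG1446 untreated 19.410; CG1446 heat-shocked 18.800; alphaTub84B untreated 17.470; alphaTub84B heat-shocked 17.890
ΔCt(untreated) = 19.410 − 17.470 = 1.940
ΔCt(heat-shocked) = 18.800 − 17.890 = 0.910
ΔΔCt = 0.910 − 1.940 = -1.030
Fold change = 2^(−(-1.030)) = 2^1.030 = 2.0420

2.042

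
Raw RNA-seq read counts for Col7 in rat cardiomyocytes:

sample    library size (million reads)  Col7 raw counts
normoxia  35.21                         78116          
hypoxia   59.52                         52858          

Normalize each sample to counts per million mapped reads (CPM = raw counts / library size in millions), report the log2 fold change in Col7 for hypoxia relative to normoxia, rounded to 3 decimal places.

-1.321

CPM(normoxia) = 78116 / 35.21 = 2218.5743
CPM(hypoxia) = 52858 / 59.52 = 888.0712
Fold change = 888.0712 / 2218.5743 = 0.40029
log2(0.40029) = -1.3209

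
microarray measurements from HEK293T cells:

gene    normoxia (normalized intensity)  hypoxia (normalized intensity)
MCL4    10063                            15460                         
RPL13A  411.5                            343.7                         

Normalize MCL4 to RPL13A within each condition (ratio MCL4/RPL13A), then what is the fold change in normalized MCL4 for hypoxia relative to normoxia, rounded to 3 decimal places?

MCL4/RPL13A (normoxia) = 10063 / 411.5 = 24.454
MCL4/RPL13A (hypoxia) = 15460 / 343.7 = 44.981
Fold change = 44.981 / 24.454 = 1.8394

1.839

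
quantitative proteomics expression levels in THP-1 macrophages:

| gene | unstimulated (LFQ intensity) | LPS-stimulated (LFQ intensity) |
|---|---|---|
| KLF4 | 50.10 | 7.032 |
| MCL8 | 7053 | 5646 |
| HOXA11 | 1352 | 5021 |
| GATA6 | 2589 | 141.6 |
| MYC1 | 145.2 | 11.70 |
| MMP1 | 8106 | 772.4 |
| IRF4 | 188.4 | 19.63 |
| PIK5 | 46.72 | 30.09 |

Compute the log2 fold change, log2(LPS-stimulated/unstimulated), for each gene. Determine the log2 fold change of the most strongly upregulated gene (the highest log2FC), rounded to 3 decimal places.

log2(7.032/50.10) = -2.833  (KLF4)
log2(5646/7053) = -0.321  (MCL8)
log2(5021/1352) = 1.893  (HOXA11)
log2(141.6/2589) = -4.193  (GATA6)
log2(11.70/145.2) = -3.633  (MYC1)
log2(772.4/8106) = -3.392  (MMP1)
log2(19.63/188.4) = -3.263  (IRF4)
log2(30.09/46.72) = -0.635  (PIK5)
HOXA11 is most strongly upregulated.

1.893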